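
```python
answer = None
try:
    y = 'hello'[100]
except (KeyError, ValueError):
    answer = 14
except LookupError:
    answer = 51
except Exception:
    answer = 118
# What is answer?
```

Step-by-step execution trace:
1. `y = 'hello'[100]` raises IndexError.
2. `except (KeyError, ValueError)` does not match IndexError; skipped.
3. `except LookupError` matches (IndexError is a subclass of LookupError) → answer = 51.
4. `except Exception` is not reached.
Result: 51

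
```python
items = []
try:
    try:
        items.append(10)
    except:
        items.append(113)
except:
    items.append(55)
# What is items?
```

Step-by-step execution trace:
1. Inner try: `items.append(10)` → items = [10]. No exception raised.
2. Inner `except` is skipped.
3. Inner try completes normally; outer `except` is skipped.
Result: [10]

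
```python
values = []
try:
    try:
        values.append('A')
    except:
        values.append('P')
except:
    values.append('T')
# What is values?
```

Step-by-step execution trace:
1. Inner try: `values.append('A')` → values = ['A']. No exception raised.
2. Inner `except` is skipped.
3. Inner try completes normally; outer `except` is skipped.
Result: ['A']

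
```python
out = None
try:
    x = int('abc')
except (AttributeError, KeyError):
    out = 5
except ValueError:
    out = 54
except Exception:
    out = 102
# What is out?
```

Step-by-step execution trace:
1. `x = int('abc')` raises ValueError.
2. `except (AttributeError, KeyError)` does not match ValueError; skipped.
3. `except ValueError` matches (exact type match) → out = 54.
4. `except Exception` is not reached.
Result: 54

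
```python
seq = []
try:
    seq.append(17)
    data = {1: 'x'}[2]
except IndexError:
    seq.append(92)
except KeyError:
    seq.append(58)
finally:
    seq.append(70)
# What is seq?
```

Step-by-step execution trace:
1. try: `seq.append(17)` → seq = [17].
2. `data = {1: 'x'}[2]` raises KeyError.
3. `except IndexError` does not match KeyError; skipped.
4. `except KeyError` matches → `seq.append(58)` → seq = [17, 58].
5. finally always runs: `seq.append(70)` → seq = [17, 58, 70].
Result: [17, 58, 70]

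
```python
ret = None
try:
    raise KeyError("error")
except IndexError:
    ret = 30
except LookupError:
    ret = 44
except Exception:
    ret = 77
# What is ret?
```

Step-by-step execution trace:
1. `raise KeyError(...)` raises KeyError.
2. `except IndexError` does not match (KeyError is not a subclass of IndexError); skipped.
3. `except LookupError` matches (KeyError is a subclass of LookupError) → ret = 44.
4. `except Exception` is not reached.
Result: 44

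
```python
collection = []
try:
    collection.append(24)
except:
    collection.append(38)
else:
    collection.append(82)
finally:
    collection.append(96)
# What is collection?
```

Step-by-step execution trace:
1. try: `collection.append(24)` → collection = [24]. No exception raised.
2. `except` is skipped.
3. `else` runs: `collection.append(82)` → collection = [24, 82].
4. `finally` always runs: `collection.append(96)` → collection = [24, 82, 96].
Result: [24, 82, 96]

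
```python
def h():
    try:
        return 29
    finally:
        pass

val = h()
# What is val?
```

Step-by-step execution trace:
1. `h()` enters try: `return 29` sets pending return value 29.
2. Before returning, `finally: pass` runs (no effect).
3. h() returns 29 → val = 29.
Result: 29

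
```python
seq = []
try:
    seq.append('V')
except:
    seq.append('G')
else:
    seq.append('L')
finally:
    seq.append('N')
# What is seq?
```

Step-by-step execution trace:
1. try: `seq.append('V')` → seq = ['V']. No exception raised.
2. `except` is skipped.
3. `else` runs: `seq.append('L')` → seq = ['V', 'L'].
4. `finally` always runs: `seq.append('N')` → seq = ['V', 'L', 'N'].
Result: ['V', 'L', 'N']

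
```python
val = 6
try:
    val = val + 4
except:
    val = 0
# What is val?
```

Step-by-step execution trace:
1. val starts at 6.
2. try: `val = val + 4` → val = 10. No exception raised.
3. `except` is skipped.
Result: 10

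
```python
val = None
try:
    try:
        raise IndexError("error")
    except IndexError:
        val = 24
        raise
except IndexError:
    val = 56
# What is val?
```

Step-by-step execution trace:
1. Inner try: `raise IndexError("error")` raises IndexError.
2. Inner `except IndexError` matches → val = 24.
3. bare `raise` re-raises the same IndexError.
4. Outer `except IndexError` matches → val = 56.
Result: 56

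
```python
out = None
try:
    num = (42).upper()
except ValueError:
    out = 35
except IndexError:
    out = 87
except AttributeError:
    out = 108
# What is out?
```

Step-by-step execution trace:
1. `num = (42).upper()` raises AttributeError.
2. `except ValueError` does not match AttributeError; skipped.
3. `except IndexError` does not match AttributeError; skipped.
4. `except AttributeError` matches → out = 108.
Result: 108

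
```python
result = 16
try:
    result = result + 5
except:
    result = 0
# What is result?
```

Step-by-step execution trace:
1. result starts at 16.
2. try: `result = result + 5` → result = 21. No exception raised.
3. `except` is skipped.
Result: 21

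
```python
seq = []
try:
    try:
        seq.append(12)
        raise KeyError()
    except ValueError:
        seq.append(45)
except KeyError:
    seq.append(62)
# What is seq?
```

Step-by-step execution trace:
1. Inner try: `seq.append(12)` → seq = [12].
2. `raise KeyError()` raises KeyError.
3. Inner `except ValueError` does not match KeyError; exception propagates to outer try.
4. Outer `except KeyError` matches → `seq.append(62)` → seq = [12, 62].
Result: [12, 62]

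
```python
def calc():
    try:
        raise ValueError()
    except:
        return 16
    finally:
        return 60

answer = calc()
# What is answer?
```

Step-by-step execution trace:
1. `calc()` enters try: `raise ValueError()` raises ValueError.
2. bare `except` matches → `return 16` sets pending return value 16.
3. Before returning, `finally: return 60` runs and overrides the pending return.
4. calc() returns 60 → answer = 60.
Result: 60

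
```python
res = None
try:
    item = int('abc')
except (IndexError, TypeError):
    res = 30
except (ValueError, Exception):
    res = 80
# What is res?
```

Step-by-step execution trace:
1. `item = int('abc')` raises ValueError.
2. `except (IndexError, TypeError)` does not match ValueError; skipped.
3. `except (ValueError, Exception)` matches (ValueError is in the tuple) → res = 80.
Result: 80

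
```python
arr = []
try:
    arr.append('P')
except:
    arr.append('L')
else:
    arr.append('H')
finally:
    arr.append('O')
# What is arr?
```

Step-by-step execution trace:
1. try: `arr.append('P')` → arr = ['P']. No exception raised.
2. `except` is skipped.
3. `else` runs: `arr.append('H')` → arr = ['P', 'H'].
4. `finally` always runs: `arr.append('O')` → arr = ['P', 'H', 'O'].
Result: ['P', 'H', 'O']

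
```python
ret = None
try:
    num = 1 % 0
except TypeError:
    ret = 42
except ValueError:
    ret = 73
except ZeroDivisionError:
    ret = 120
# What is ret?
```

Step-by-step execution trace:
1. `num = 1 % 0` raises ZeroDivisionError.
2. `except TypeError` does not match ZeroDivisionError; skipped.
3. `except ValueError` does not match ZeroDivisionError; skipped.
4. `except ZeroDivisionError` matches → ret = 120.
Result: 120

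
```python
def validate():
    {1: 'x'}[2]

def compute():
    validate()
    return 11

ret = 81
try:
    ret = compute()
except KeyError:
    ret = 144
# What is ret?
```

Step-by-step execution trace:
1. ret starts at 81.
2. try: `compute()` calls `validate()`.
3. `validate()` evaluates `{1: 'x'}[2]`, which raises KeyError; it propagates through compute (uncaught).
4. `return 11` in compute is not reached; the assignment to ret does not complete.
5. `except KeyError` matches → ret = 144.
Result: 144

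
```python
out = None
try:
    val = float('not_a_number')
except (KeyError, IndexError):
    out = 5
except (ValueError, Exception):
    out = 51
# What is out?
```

Step-by-step execution trace:
1. `val = float('not_a_number')` raises ValueError.
2. `except (KeyError, IndexError)` does not match ValueError; skipped.
3. `except (ValueError, Exception)` matches (ValueError is in the tuple) → out = 51.
Result: 51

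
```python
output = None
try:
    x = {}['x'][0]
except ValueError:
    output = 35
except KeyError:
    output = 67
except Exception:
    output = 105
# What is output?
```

Step-by-step execution trace:
1. `x = {}['x'][0]` raises KeyError.
2. `except ValueError` does not match KeyError; skipped.
3. `except KeyError` matches → output = 67.
4. Remaining except clauses are skipped.
Result: 67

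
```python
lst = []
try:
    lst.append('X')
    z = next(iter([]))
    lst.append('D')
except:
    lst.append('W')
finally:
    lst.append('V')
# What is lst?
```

Step-by-step execution trace:
1. try: `lst.append('X')` → lst = ['X'].
2. `z = next(iter([]))` raises StopIteration; `lst.append('D')` is not reached.
3. bare `except` matches → `lst.append('W')` → lst = ['X', 'W'].
4. finally always runs: `lst.append('V')` → lst = ['X', 'W', 'V'].
Result: ['X', 'W', 'V']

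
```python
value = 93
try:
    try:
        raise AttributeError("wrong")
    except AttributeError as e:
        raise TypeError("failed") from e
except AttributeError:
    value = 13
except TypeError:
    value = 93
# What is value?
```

Step-by-step execution trace:
1. Inner try raises AttributeError; inner `except AttributeError as e` catches it.
2. `raise TypeError(...) from e` raises TypeError (AttributeError is attached as __cause__, but only TypeError is active).
3. Outer `except AttributeError` does not match TypeError; skipped.
4. Outer `except TypeError` matches → value = 93.
Result: 93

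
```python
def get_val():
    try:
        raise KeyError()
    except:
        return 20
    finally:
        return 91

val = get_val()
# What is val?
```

Step-by-step execution trace:
1. `get_val()` enters try: `raise KeyError()` raises KeyError.
2. bare `except` matches → `return 20` sets pending return value 20.
3. Before returning, `finally: return 91` runs and overrides the pending return.
4. get_val() returns 91 → val = 91.
Result: 91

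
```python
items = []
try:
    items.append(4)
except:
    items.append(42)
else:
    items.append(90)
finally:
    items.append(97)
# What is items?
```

Step-by-step execution trace:
1. try: `items.append(4)` → items = [4]. No exception raised.
2. `except` is skipped.
3. `else` runs: `items.append(90)` → items = [4, 90].
4. `finally` always runs: `items.append(97)` → items = [4, 90, 97].
Result: [4, 90, 97]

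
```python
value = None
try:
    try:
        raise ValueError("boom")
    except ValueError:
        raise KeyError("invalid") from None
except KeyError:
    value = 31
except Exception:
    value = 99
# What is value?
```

Step-by-step execution trace:
1. Inner try raises ValueError; inner `except ValueError` catches it.
2. `raise KeyError(...) from None` raises KeyError (from None suppresses __context__, but the active exception is still KeyError).
3. Outer `except KeyError` matches → value = 31.
4. `except Exception` is not reached.
Result: 31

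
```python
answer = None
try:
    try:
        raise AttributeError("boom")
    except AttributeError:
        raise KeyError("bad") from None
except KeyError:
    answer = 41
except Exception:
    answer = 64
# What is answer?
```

Step-by-step execution trace:
1. Inner try raises AttributeError; inner `except AttributeError` catches it.
2. `raise KeyError(...) from None` raises KeyError (from None suppresses __context__, but the active exception is still KeyError).
3. Outer `except KeyError` matches → answer = 41.
4. `except Exception` is not reached.
Result: 41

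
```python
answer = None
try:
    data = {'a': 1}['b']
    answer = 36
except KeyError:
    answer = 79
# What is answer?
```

Step-by-step execution trace:
1. `data = {'a': 1}['b']` raises KeyError.
2. `answer = 36` is not reached.
3. `except KeyError` matches → answer = 79.
Result: 79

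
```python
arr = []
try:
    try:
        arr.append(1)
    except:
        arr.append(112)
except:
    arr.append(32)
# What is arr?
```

Step-by-step execution trace:
1. Inner try: `arr.append(1)` → arr = [1]. No exception raised.
2. Inner `except` is skipped.
3. Inner try completes normally; outer `except` is skipped.
Result: [1]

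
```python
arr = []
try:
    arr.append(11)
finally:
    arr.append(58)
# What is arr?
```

Step-by-step execution trace:
1. try: `arr.append(11)` → arr = [11].
2. The try body completes without raising.
3. finally always runs: `arr.append(58)` → arr = [11, 58].
Result: [11, 58]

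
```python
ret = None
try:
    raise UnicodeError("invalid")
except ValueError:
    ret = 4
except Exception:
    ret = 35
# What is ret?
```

Step-by-step execution trace:
1. `raise UnicodeError(...)` raises UnicodeError.
2. `except ValueError` matches (UnicodeError is a subclass of ValueError) → ret = 4.
3. `except Exception` is not reached.
Result: 4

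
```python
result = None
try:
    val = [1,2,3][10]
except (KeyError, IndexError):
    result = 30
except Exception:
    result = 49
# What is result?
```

Step-by-step execution trace:
1. `val = [1,2,3][10]` raises IndexError.
2. `except (KeyError, IndexError)` matches (IndexError is in the tuple) → result = 30.
3. `except Exception` is not reached.
Result: 30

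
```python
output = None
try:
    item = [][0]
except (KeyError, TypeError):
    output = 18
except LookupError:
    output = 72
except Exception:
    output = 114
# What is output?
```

Step-by-step execution trace:
1. `item = [][0]` raises IndexError.
2. `except (KeyError, TypeError)` does not match IndexError; skipped.
3. `except LookupError` matches (IndexError is a subclass of LookupError) → output = 72.
4. `except Exception` is not reached.
Result: 72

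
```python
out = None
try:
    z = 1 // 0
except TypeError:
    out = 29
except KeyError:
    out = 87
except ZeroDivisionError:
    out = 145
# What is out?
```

Step-by-step execution trace:
1. `z = 1 // 0` raises ZeroDivisionError.
2. `except TypeError` does not match ZeroDivisionError; skipped.
3. `except KeyError` does not match ZeroDivisionError; skipped.
4. `except ZeroDivisionError` matches → out = 145.
Result: 145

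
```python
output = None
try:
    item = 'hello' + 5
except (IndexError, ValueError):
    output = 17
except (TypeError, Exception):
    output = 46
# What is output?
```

Step-by-step execution trace:
1. `item = 'hello' + 5` raises TypeError.
2. `except (IndexError, ValueError)` does not match TypeError; skipped.
3. `except (TypeError, Exception)` matches (TypeError is in the tuple) → output = 46.
Result: 46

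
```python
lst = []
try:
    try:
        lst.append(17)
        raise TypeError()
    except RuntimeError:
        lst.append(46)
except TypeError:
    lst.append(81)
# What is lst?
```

Step-by-step execution trace:
1. Inner try: `lst.append(17)` → lst = [17].
2. `raise TypeError()` raises TypeError.
3. Inner `except RuntimeError` does not match TypeError; exception propagates to outer try.
4. Outer `except TypeError` matches → `lst.append(81)` → lst = [17, 81].
Result: [17, 81]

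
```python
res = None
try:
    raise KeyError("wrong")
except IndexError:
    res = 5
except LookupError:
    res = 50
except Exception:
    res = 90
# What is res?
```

Step-by-step execution trace:
1. `raise KeyError(...)` raises KeyError.
2. `except IndexError` does not match (KeyError is not a subclass of IndexError); skipped.
3. `except LookupError` matches (KeyError is a subclass of LookupError) → res = 50.
4. `except Exception` is not reached.
Result: 50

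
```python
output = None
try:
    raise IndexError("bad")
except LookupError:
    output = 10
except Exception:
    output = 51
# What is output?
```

Step-by-step execution trace:
1. `raise IndexError(...)` raises IndexError.
2. `except LookupError` matches (IndexError is a subclass of LookupError) → output = 10.
3. `except Exception` is not reached.
Result: 10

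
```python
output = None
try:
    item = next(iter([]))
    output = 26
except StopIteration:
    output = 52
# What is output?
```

Step-by-step execution trace:
1. `item = next(iter([]))` raises StopIteration.
2. `output = 26` is not reached.
3. `except StopIteration` matches → output = 52.
Result: 52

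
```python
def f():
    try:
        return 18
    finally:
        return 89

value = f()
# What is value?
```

Step-by-step execution trace:
1. `f()` enters try: `return 18` sets pending return value 18.
2. Before returning, `finally: return 89` runs and overrides the pending return.
3. f() returns 89 → value = 89.
Result: 89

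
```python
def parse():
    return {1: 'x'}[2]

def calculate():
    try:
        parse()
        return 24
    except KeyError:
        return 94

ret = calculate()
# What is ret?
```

Step-by-step execution trace:
1. `calculate()` calls `parse()`.
2. `parse()` evaluates `{1: 'x'}[2]`, which raises KeyError; it propagates to the caller.
3. `return 24` is not reached.
4. `except KeyError` in calculate matches → returns 94.
5. ret = 94.
Result: 94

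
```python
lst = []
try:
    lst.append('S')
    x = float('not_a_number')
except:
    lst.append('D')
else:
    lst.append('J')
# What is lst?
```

Step-by-step execution trace:
1. try: `lst.append('S')` → lst = ['S'].
2. `x = float('not_a_number')` raises ValueError.
3. bare `except` matches → `lst.append('D')` → lst = ['S', 'D'].
4. `else` is skipped (an exception was raised).
Result: ['S', 'D']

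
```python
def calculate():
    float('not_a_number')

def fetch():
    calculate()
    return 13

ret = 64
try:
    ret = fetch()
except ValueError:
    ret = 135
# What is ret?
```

Step-by-step execution trace:
1. ret starts at 64.
2. try: `fetch()` calls `calculate()`.
3. `calculate()` evaluates `float('not_a_number')`, which raises ValueError; it propagates through fetch (uncaught).
4. `return 13` in fetch is not reached; the assignment to ret does not complete.
5. `except ValueError` matches → ret = 135.
Result: 135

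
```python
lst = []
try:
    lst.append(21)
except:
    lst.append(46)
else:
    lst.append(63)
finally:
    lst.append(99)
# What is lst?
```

Step-by-step execution trace:
1. try: `lst.append(21)` → lst = [21]. No exception raised.
2. `except` is skipped.
3. `else` runs: `lst.append(63)` → lst = [21, 63].
4. `finally` always runs: `lst.append(99)` → lst = [21, 63, 99].
Result: [21, 63, 99]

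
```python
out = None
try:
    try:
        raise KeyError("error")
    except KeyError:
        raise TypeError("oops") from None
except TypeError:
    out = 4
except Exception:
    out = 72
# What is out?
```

Step-by-step execution trace:
1. Inner try raises KeyError; inner `except KeyError` catches it.
2. `raise TypeError(...) from None` raises TypeError (from None suppresses __context__, but the active exception is still TypeError).
3. Outer `except TypeError` matches → out = 4.
4. `except Exception` is not reached.
Result: 4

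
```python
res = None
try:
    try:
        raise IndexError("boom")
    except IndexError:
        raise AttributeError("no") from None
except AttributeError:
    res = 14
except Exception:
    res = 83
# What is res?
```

Step-by-step execution trace:
1. Inner try raises IndexError; inner `except IndexError` catches it.
2. `raise AttributeError(...) from None` raises AttributeError (from None suppresses __context__, but the active exception is still AttributeError).
3. Outer `except AttributeError` matches → res = 14.
4. `except Exception` is not reached.
Result: 14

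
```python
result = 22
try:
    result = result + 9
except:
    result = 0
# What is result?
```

Step-by-step execution trace:
1. result starts at 22.
2. try: `result = result + 9` → result = 31. No exception raised.
3. `except` is skipped.
Result: 31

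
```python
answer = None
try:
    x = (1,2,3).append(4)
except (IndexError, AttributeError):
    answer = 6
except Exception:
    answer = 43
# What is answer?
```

Step-by-step execution trace:
1. `x = (1,2,3).append(4)` raises AttributeError.
2. `except (IndexError, AttributeError)` matches (AttributeError is in the tuple) → answer = 6.
3. `except Exception` is not reached.
Result: 6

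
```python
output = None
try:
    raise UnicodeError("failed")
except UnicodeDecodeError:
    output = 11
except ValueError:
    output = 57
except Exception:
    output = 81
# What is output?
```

Step-by-step execution trace:
1. `raise UnicodeError(...)` raises UnicodeError.
2. `except UnicodeDecodeError` does not match (UnicodeError is not a subclass of UnicodeDecodeError); skipped.
3. `except ValueError` matches (UnicodeError is a subclass of ValueError) → output = 57.
4. `except Exception` is not reached.
Result: 57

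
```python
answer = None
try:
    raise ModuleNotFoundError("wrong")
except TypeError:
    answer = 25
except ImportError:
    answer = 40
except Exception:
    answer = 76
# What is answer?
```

Step-by-step execution trace:
1. `raise ModuleNotFoundError(...)` raises ModuleNotFoundError.
2. `except TypeError` does not match (ModuleNotFoundError is not a subclass of TypeError); skipped.
3. `except ImportError` matches (ModuleNotFoundError is a subclass of ImportError) → answer = 40.
4. `except Exception` is not reached.
Result: 40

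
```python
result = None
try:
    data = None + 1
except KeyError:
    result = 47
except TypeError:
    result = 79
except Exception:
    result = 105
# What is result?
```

Step-by-step execution trace:
1. `data = None + 1` raises TypeError.
2. `except KeyError` does not match TypeError; skipped.
3. `except TypeError` matches → result = 79.
4. Remaining except clauses are skipped.
Result: 79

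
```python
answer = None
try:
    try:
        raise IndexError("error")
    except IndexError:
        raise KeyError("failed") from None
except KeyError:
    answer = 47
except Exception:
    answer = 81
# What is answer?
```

Step-by-step execution trace:
1. Inner try raises IndexError; inner `except IndexError` catches it.
2. `raise KeyError(...) from None` raises KeyError (from None suppresses __context__, but the active exception is still KeyError).
3. Outer `except KeyError` matches → answer = 47.
4. `except Exception` is not reached.
Result: 47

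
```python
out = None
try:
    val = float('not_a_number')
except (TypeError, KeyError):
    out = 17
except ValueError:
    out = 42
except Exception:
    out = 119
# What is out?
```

Step-by-step execution trace:
1. `val = float('not_a_number')` raises ValueError.
2. `except (TypeError, KeyError)` does not match ValueError; skipped.
3. `except ValueError` matches (exact type match) → out = 42.
4. `except Exception` is not reached.
Result: 42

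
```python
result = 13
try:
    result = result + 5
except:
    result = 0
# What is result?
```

Step-by-step execution trace:
1. result starts at 13.
2. try: `result = result + 5` → result = 18. No exception raised.
3. `except` is skipped.
Result: 18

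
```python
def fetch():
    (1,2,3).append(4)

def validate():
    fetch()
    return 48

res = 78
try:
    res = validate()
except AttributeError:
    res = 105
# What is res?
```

Step-by-step execution trace:
1. res starts at 78.
2. try: `validate()` calls `fetch()`.
3. `fetch()` evaluates `(1,2,3).append(4)`, which raises AttributeError; it propagates through validate (uncaught).
4. `return 48` in validate is not reached; the assignment to res does not complete.
5. `except AttributeError` matches → res = 105.
Result: 105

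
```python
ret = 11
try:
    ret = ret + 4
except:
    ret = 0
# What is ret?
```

Step-by-step execution trace:
1. ret starts at 11.
2. try: `ret = ret + 4` → ret = 15. No exception raised.
3. `except` is skipped.
Result: 15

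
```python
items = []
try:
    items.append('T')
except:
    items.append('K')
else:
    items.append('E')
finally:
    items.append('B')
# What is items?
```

Step-by-step execution trace:
1. try: `items.append('T')` → items = ['T']. No exception raised.
2. `except` is skipped.
3. `else` runs: `items.append('E')` → items = ['T', 'E'].
4. `finally` always runs: `items.append('B')` → items = ['T', 'E', 'B'].
Result: ['T', 'E', 'B']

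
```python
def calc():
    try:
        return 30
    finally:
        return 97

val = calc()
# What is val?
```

Step-by-step execution trace:
1. `calc()` enters try: `return 30` sets pending return value 30.
2. Before returning, `finally: return 97` runs and overrides the pending return.
3. calc() returns 97 → val = 97.
Result: 97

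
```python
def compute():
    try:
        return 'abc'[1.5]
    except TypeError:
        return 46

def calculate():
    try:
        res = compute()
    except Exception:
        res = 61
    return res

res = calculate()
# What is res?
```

Step-by-step execution trace:
1. `calculate()` calls `compute()`.
2. In compute: `'abc'[1.5]` raises TypeError; `except TypeError` catches it → returns 46.
3. In calculate: `res = compute()` → res = 46. No exception reaches calculate.
4. `except Exception` is skipped; calculate returns 46.
5. res = 46.
Result: 46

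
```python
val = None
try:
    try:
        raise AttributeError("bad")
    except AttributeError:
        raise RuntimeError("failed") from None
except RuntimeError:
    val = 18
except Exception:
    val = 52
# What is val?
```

Step-by-step execution trace:
1. Inner try raises AttributeError; inner `except AttributeError` catches it.
2. `raise RuntimeError(...) from None` raises RuntimeError (from None suppresses __context__, but the active exception is still RuntimeError).
3. Outer `except RuntimeError` matches → val = 18.
4. `except Exception` is not reached.
Result: 18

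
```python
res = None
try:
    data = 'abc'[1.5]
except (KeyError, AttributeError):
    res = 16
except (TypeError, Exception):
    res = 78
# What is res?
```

Step-by-step execution trace:
1. `data = 'abc'[1.5]` raises TypeError.
2. `except (KeyError, AttributeError)` does not match TypeError; skipped.
3. `except (TypeError, Exception)` matches (TypeError is in the tuple) → res = 78.
Result: 78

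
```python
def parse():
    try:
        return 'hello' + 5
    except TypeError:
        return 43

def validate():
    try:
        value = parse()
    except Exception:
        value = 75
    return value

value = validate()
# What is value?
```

Step-by-step execution trace:
1. `validate()` calls `parse()`.
2. In parse: `'hello' + 5` raises TypeError; `except TypeError` catches it → returns 43.
3. In validate: `value = parse()` → value = 43. No exception reaches validate.
4. `except Exception` is skipped; validate returns 43.
5. value = 43.
Result: 43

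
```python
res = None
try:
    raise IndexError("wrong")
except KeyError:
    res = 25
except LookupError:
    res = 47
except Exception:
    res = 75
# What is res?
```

Step-by-step execution trace:
1. `raise IndexError(...)` raises IndexError.
2. `except KeyError` does not match (IndexError is not a subclass of KeyError); skipped.
3. `except LookupError` matches (IndexError is a subclass of LookupError) → res = 47.
4. `except Exception` is not reached.
Result: 47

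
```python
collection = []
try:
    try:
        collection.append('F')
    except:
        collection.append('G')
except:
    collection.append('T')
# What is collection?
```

Step-by-step execution trace:
1. Inner try: `collection.append('F')` → collection = ['F']. No exception raised.
2. Inner `except` is skipped.
3. Inner try completes normally; outer `except` is skipped.
Result: ['F']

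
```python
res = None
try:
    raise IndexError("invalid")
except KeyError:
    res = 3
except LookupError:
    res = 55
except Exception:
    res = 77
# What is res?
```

Step-by-step execution trace:
1. `raise IndexError(...)` raises IndexError.
2. `except KeyError` does not match (IndexError is not a subclass of KeyError); skipped.
3. `except LookupError` matches (IndexError is a subclass of LookupError) → res = 55.
4. `except Exception` is not reached.
Result: 55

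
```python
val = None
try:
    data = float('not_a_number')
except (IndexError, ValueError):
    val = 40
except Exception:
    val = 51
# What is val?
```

Step-by-step execution trace:
1. `data = float('not_a_number')` raises ValueError.
2. `except (IndexError, ValueError)` matches (ValueError is in the tuple) → val = 40.
3. `except Exception` is not reached.
Result: 40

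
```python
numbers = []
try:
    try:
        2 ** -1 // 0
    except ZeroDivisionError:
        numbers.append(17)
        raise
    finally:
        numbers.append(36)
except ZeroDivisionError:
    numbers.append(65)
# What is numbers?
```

Step-by-step execution trace:
1. Inner try: `2 ** -1 // 0` raises ZeroDivisionError.
2. Inner `except ZeroDivisionError` matches → `numbers.append(17)` → numbers = [17].
3. bare `raise` re-raises ZeroDivisionError.
4. Inner `finally` runs during unwinding: `numbers.append(36)` → numbers = [17, 36].
5. Outer `except ZeroDivisionError` matches → `numbers.append(65)` → numbers = [17, 36, 65].
Result: [17, 36, 65]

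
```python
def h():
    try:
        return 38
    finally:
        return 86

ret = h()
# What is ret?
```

Step-by-step execution trace:
1. `h()` enters try: `return 38` sets pending return value 38.
2. Before returning, `finally: return 86` runs and overrides the pending return.
3. h() returns 86 → ret = 86.
Result: 86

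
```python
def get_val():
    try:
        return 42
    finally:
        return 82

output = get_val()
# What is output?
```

Step-by-step execution trace:
1. `get_val()` enters try: `return 42` sets pending return value 42.
2. Before returning, `finally: return 82` runs and overrides the pending return.
3. get_val() returns 82 → output = 82.
Result: 82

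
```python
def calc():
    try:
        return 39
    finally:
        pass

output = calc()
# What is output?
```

Step-by-step execution trace:
1. `calc()` enters try: `return 39` sets pending return value 39.
2. Before returning, `finally: pass` runs (no effect).
3. calc() returns 39 → output = 39.
Result: 39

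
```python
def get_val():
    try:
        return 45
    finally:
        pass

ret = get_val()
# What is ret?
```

Step-by-step execution trace:
1. `get_val()` enters try: `return 45` sets pending return value 45.
2. Before returning, `finally: pass` runs (no effect).
3. get_val() returns 45 → ret = 45.
Result: 45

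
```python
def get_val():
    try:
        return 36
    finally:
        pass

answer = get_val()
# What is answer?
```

Step-by-step execution trace:
1. `get_val()` enters try: `return 36` sets pending return value 36.
2. Before returning, `finally: pass` runs (no effect).
3. get_val() returns 36 → answer = 36.
Result: 36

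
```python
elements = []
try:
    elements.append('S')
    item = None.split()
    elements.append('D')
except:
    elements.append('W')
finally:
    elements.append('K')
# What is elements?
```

Step-by-step execution trace:
1. try: `elements.append('S')` → elements = ['S'].
2. `item = None.split()` raises AttributeError; `elements.append('D')` is not reached.
3. bare `except` matches → `elements.append('W')` → elements = ['S', 'W'].
4. finally always runs: `elements.append('K')` → elements = ['S', 'W', 'K'].
Result: ['S', 'W', 'K']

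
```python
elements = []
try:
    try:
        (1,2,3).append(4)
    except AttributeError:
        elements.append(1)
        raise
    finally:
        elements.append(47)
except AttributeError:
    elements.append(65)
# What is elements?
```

Step-by-step execution trace:
1. Inner try: `(1,2,3).append(4)` raises AttributeError.
2. Inner `except AttributeError` matches → `elements.append(1)` → elements = [1].
3. bare `raise` re-raises AttributeError.
4. Inner `finally` runs during unwinding: `elements.append(47)` → elements = [1, 47].
5. Outer `except AttributeError` matches → `elements.append(65)` → elements = [1, 47, 65].
Result: [1, 47, 65]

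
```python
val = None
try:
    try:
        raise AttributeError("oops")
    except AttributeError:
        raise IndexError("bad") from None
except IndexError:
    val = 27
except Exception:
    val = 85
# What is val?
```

Step-by-step execution trace:
1. Inner try raises AttributeError; inner `except AttributeError` catches it.
2. `raise IndexError(...) from None` raises IndexError (from None suppresses __context__, but the active exception is still IndexError).
3. Outer `except IndexError` matches → val = 27.
4. `except Exception` is not reached.
Result: 27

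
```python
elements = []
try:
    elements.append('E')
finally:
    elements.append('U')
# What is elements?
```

Step-by-step execution trace:
1. try: `elements.append('E')` → elements = ['E'].
2. The try body completes without raising.
3. finally always runs: `elements.append('U')` → elements = ['E', 'U'].
Result: ['E', 'U']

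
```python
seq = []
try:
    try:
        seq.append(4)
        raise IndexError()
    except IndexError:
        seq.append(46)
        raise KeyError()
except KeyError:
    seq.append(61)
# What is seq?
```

Step-by-step execution trace:
1. Inner try: `seq.append(4)` → seq = [4].
2. `raise IndexError()` raises IndexError.
3. Inner `except IndexError` matches → `seq.append(46)` → seq = [4, 46].
4. `raise KeyError()` raises KeyError; propagates to outer try.
5. Outer `except KeyError` matches → `seq.append(61)` → seq = [4, 46, 61].
Result: [4, 46, 61]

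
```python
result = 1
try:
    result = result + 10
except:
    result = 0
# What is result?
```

Step-by-step execution trace:
1. result starts at 1.
2. try: `result = result + 10` → result = 11. No exception raised.
3. `except` is skipped.
Result: 11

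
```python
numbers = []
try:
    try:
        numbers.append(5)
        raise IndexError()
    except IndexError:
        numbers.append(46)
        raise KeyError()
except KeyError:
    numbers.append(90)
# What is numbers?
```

Step-by-step execution trace:
1. Inner try: `numbers.append(5)` → numbers = [5].
2. `raise IndexError()` raises IndexError.
3. Inner `except IndexError` matches → `numbers.append(46)` → numbers = [5, 46].
4. `raise KeyError()` raises KeyError; propagates to outer try.
5. Outer `except KeyError` matches → `numbers.append(90)` → numbers = [5, 46, 90].
Result: [5, 46, 90]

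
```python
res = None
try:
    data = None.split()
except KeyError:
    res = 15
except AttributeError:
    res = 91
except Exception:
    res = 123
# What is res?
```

Step-by-step execution trace:
1. `data = None.split()` raises AttributeError.
2. `except KeyError` does not match AttributeError; skipped.
3. `except AttributeError` matches → res = 91.
4. Remaining except clauses are skipped.
Result: 91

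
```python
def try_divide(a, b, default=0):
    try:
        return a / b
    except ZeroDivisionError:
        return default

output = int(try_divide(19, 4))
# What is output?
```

Step-by-step execution trace:
1. `try_divide(19, 4)` enters try: `return 19 / 4` → returns 4.75. No exception raised.
2. `except ZeroDivisionError` is skipped.
3. `int(4.75)` → 4 → output = 4.
Result: 4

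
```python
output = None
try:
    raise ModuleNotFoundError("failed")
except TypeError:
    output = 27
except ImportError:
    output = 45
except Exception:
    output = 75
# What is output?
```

Step-by-step execution trace:
1. `raise ModuleNotFoundError(...)` raises ModuleNotFoundError.
2. `except TypeError` does not match (ModuleNotFoundError is not a subclass of TypeError); skipped.
3. `except ImportError` matches (ModuleNotFoundError is a subclass of ImportError) → output = 45.
4. `except Exception` is not reached.
Result: 45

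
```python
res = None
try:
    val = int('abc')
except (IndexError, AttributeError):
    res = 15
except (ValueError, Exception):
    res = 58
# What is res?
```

Step-by-step execution trace:
1. `val = int('abc')` raises ValueError.
2. `except (IndexError, AttributeError)` does not match ValueError; skipped.
3. `except (ValueError, Exception)` matches (ValueError is in the tuple) → res = 58.
Result: 58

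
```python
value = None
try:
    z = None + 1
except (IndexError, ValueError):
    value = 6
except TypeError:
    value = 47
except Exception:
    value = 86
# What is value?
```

Step-by-step execution trace:
1. `z = None + 1` raises TypeError.
2. `except (IndexError, ValueError)` does not match TypeError; skipped.
3. `except TypeError` matches (exact type match) → value = 47.
4. `except Exception` is not reached.
Result: 47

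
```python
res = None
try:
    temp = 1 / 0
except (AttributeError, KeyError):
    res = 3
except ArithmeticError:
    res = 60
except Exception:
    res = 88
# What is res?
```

Step-by-step execution trace:
1. `temp = 1 / 0` raises ZeroDivisionError.
2. `except (AttributeError, KeyError)` does not match ZeroDivisionError; skipped.
3. `except ArithmeticError` matches (ZeroDivisionError is a subclass of ArithmeticError) → res = 60.
4. `except Exception` is not reached.
Result: 60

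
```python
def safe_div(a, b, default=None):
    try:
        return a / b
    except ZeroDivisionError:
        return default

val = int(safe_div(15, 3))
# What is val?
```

Step-by-step execution trace:
1. `safe_div(15, 3)` enters try: `return 15 / 3` → returns 5.0. No exception raised.
2. `except ZeroDivisionError` is skipped.
3. `int(5.0)` → 5 → val = 5.
Result: 5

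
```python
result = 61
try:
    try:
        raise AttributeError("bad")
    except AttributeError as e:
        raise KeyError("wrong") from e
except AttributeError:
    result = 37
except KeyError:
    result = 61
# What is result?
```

Step-by-step execution trace:
1. Inner try raises AttributeError; inner `except AttributeError as e` catches it.
2. `raise KeyError(...) from e` raises KeyError (AttributeError is attached as __cause__, but only KeyError is active).
3. Outer `except AttributeError` does not match KeyError; skipped.
4. Outer `except KeyError` matches → result = 61.
Result: 61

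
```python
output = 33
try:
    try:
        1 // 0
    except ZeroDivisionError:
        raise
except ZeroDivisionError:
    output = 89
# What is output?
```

Step-by-step execution trace:
1. Inner try: `1 // 0` raises ZeroDivisionError.
2. Inner `except ZeroDivisionError` matches; bare `raise` re-raises the same ZeroDivisionError.
3. Outer `except ZeroDivisionError` matches → output = 89.
Result: 89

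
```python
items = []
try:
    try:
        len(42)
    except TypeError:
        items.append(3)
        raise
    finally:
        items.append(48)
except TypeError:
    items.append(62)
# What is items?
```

Step-by-step execution trace:
1. Inner try: `len(42)` raises TypeError.
2. Inner `except TypeError` matches → `items.append(3)` → items = [3].
3. bare `raise` re-raises TypeError.
4. Inner `finally` runs during unwinding: `items.append(48)` → items = [3, 48].
5. Outer `except TypeError` matches → `items.append(62)` → items = [3, 48, 62].
Result: [3, 48, 62]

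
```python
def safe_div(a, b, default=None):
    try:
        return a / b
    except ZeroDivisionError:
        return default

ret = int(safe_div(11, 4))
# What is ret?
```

Step-by-step execution trace:
1. `safe_div(11, 4)` enters try: `return 11 / 4` → returns 2.75. No exception raised.
2. `except ZeroDivisionError` is skipped.
3. `int(2.75)` → 2 → ret = 2.
Result: 2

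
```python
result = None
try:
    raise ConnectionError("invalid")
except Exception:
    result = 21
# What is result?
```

Step-by-step execution trace:
1. `raise ConnectionError(...)` raises ConnectionError.
2. `except Exception` matches (ConnectionError is a subclass of Exception) → result = 21.
Result: 21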